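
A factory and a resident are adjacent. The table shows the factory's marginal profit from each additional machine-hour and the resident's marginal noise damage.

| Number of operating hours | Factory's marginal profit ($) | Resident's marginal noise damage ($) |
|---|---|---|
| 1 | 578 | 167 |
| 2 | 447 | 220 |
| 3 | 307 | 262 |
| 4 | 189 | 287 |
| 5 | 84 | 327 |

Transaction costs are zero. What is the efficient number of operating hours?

3

Bargaining reaches the level where marginal profit last exceeds marginal noise damage.
That holds through level 3 (307 ≥ 262) but not at 4 (189 < 287).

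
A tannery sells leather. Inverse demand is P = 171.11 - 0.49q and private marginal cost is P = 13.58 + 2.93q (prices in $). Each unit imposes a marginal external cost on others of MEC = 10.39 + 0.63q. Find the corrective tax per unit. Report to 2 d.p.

tax = $33.28 per unit

Social marginal cost = private MC + MEC = 23.97 + 3.56q.
Set SMC = demand: 23.97 + 3.56q = 171.11 - 0.49q → q* = 36.3309.
The Pigouvian tax equals MEC at q*: 10.39 + 0.63×36.3309 = 33.2785.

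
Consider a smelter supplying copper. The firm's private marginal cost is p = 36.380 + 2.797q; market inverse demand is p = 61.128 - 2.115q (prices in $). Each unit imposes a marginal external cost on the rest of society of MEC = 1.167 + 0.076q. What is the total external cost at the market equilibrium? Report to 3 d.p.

Market equilibrium (private): 36.380 + 2.797q = 61.128 - 2.115q → q_m = 5.0383.
Total external cost = ∫₀^{q_m} (1.167 + 0.076q) dq = 1.167×5.0383 + ½×0.076×5.0383² = 6.8443.

$6.844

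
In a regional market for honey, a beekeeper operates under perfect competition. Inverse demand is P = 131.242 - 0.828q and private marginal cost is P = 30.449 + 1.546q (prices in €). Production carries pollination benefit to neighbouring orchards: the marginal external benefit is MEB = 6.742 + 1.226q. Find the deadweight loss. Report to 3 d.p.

DWL = €1505.563

Market equilibrium (private): 30.449 + 1.546q = 131.242 - 0.828q → q_m = 42.4570.
Social marginal cost = private MC − MEB = 23.707 + 0.320q.
Set SMC = demand: 23.707 + 0.320q = 131.242 - 0.828q → q* = 93.6716.
Between q* and q_m the wedge demand − SMC runs linearly from 0 to MEB(q_m), so the loss is a triangle.
DWL = ½ × 51.2146 × 58.7943 = 1505.5633.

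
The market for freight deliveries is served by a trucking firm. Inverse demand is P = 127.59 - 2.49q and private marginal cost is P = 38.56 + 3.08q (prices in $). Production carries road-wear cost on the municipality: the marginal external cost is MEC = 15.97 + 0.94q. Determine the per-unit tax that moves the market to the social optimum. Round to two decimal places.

Social marginal cost = private MC + MEC = 54.53 + 4.02q.
Set SMC = demand: 54.53 + 4.02q = 127.59 - 2.49q → q* = 11.2227.
The Pigouvian tax equals MEC at q*: 15.97 + 0.94×11.2227 = 26.5193.

tax = $26.52 per unit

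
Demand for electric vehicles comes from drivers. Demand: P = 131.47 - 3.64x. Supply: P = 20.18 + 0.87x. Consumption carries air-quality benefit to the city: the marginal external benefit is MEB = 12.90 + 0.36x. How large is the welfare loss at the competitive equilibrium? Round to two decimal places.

DWL = 57.17

Market equilibrium (private): 20.18 + 0.87x = 131.47 - 3.64x → x_m = 24.6763.
Social marginal benefit = demand + MEB = 144.37 - 3.28x.
Set SMB = MC: 144.37 - 3.28x = 20.18 + 0.87x → x* = 29.9253.
Height of the DWL triangle at x_m is SMB(x_m) − MC(x_m) = MEB(x_m) = 21.7835.
DWL = ½ × 5.2490 × 21.7835 = 57.1708.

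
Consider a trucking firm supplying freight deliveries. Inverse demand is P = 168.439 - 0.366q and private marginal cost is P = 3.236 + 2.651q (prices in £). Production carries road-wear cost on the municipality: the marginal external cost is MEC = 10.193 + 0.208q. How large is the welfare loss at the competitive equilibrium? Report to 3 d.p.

Market equilibrium (private): 3.236 + 2.651q = 168.439 - 0.366q → q_m = 54.7574.
Social marginal cost = private MC + MEC = 13.429 + 2.859q.
Set SMC = demand: 13.429 + 2.859q = 168.439 - 0.366q → q* = 48.0651.
The loss is the area between SMC and demand from q* to q_m; with linear curves that's a triangle of height MEC(q_m).
DWL = ½ × 6.6923 × 21.5825 = 72.2183.

DWL = £72.218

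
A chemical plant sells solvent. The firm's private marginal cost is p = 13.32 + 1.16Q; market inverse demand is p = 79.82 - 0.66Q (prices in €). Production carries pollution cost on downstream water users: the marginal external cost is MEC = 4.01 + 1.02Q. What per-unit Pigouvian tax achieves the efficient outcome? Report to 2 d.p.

tax = €26.45 per unit

Social marginal cost = private MC + MEC = 17.33 + 2.18Q.
Set SMC = demand: 17.33 + 2.18Q = 79.82 - 0.66Q → Q* = 22.0035.
The Pigouvian tax equals MEC at Q*: 4.01 + 1.02×22.0035 = 26.4536.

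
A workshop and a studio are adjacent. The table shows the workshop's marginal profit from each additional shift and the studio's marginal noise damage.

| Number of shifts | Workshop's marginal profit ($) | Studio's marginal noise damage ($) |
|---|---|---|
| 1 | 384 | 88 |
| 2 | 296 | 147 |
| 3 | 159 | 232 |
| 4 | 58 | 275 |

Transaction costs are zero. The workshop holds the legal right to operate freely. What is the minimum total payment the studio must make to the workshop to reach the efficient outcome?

$217

Left alone the workshop would choose level 4 (marginal profit stays positive).
Efficient level: k* = 2 (marginal profit ≥ marginal noise damage through 2).
The studio must at least cover the workshop's forgone profit from cutting 4→2: 159 + 58 = 217.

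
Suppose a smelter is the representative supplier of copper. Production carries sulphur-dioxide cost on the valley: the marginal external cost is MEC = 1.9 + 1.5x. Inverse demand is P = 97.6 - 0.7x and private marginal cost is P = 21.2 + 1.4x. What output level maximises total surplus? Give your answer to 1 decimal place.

Social marginal cost = private MC + MEC = 23.1 + 2.9x.
Set SMC = demand: 23.1 + 2.9x = 97.6 - 0.7x → x* = 20.6944.

x* = 20.7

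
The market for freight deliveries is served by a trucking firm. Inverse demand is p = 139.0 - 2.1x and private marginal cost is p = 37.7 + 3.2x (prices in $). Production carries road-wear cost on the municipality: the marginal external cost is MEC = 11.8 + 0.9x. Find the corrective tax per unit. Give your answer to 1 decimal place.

tax = $24.8 per unit

Social marginal cost = private MC + MEC = 49.5 + 4.1x.
Set SMC = demand: 49.5 + 4.1x = 139.0 - 2.1x → x* = 14.4355.
The Pigouvian tax equals MEC at x*: 11.8 + 0.9×14.4355 = 24.7920.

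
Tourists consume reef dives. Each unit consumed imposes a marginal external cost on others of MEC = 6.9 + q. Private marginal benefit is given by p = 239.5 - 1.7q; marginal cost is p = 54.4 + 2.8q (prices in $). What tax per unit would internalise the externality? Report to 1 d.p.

Social marginal benefit = demand − MEC = 232.6 - 2.7q.
Set SMB = MC: 232.6 - 2.7q = 54.4 + 2.8q → q* = 32.4000.
The Pigouvian tax equals MEC at q*: 6.9 + 1.0×32.4000 = 39.3000.

tax = $39.3 per unit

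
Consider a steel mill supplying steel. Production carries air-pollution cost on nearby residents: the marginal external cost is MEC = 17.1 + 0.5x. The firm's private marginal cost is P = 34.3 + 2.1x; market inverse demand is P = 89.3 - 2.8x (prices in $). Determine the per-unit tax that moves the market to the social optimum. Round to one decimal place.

tax = $20.6 per unit

Social marginal cost = private MC + MEC = 51.4 + 2.6x.
Set SMC = demand: 51.4 + 2.6x = 89.3 - 2.8x → x* = 7.0185.
The Pigouvian tax equals MEC at x*: 17.1 + 0.5×7.0185 = 20.6093.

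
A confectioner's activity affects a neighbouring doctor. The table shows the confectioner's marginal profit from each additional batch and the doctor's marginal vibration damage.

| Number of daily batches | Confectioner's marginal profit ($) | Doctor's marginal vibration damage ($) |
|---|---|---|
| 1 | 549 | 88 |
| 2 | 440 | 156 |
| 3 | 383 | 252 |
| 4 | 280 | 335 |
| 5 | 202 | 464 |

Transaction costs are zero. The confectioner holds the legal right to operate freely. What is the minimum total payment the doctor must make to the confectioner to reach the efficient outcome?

$482

Left alone the confectioner would choose level 5 (marginal profit stays positive).
Efficient level: k* = 3 (marginal profit ≥ marginal vibration damage through 3).
The doctor must at least cover the confectioner's forgone profit from cutting 5→3: 280 + 202 = 482.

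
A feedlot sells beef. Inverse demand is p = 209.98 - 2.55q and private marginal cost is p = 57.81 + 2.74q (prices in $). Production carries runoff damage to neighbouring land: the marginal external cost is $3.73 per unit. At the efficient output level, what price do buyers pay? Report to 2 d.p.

Social marginal cost = private MC + MEC = 61.54 + 2.74q.
Set SMC = demand: 61.54 + 2.74q = 209.98 - 2.55q → q* = 28.0605.
Consumer price on the demand curve at q*: 209.98 − 2.55×28.0605 = 138.4257.

P = $138.43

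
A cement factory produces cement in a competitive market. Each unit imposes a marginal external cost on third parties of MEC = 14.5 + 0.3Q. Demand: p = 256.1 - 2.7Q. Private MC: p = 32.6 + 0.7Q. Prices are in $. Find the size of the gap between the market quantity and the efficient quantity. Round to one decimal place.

Market equilibrium (private): 32.6 + 0.7Q = 256.1 - 2.7Q → Q_m = 65.7353.
Social marginal cost = private MC + MEC = 47.1 + Q.
Set SMC = demand: 47.1 + Q = 256.1 - 2.7Q → Q* = 56.4865.
Gap = |65.7353 − 56.4865| = 9.2488.

9.2 units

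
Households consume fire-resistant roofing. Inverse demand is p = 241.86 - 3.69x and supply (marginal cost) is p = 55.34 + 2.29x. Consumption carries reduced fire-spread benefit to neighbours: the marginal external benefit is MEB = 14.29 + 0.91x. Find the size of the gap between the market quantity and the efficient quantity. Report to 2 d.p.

8.42 units

Market equilibrium (private): 55.34 + 2.29x = 241.86 - 3.69x → x_m = 31.1906.
Social marginal benefit = demand + MEB = 256.15 - 2.78x.
Set SMB = MC: 256.15 - 2.78x = 55.34 + 2.29x → x* = 39.6075.
Gap = |31.1906 − 39.6075| = 8.4169.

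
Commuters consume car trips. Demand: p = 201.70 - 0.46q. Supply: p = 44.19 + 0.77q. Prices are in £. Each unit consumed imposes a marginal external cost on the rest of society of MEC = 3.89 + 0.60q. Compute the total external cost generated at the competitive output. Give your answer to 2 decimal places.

Market equilibrium (private): 44.19 + 0.77q = 201.70 - 0.46q → q_m = 128.0569.
Total external cost = ∫₀^{q_m} (3.89 + 0.60q) dq = 3.89×128.0569 + ½×0.60×128.0569² = 5417.7122.

£5417.71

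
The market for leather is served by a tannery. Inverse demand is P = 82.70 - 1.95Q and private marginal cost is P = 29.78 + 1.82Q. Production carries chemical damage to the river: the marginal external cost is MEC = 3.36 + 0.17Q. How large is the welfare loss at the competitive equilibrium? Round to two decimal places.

DWL = 4.19

Market equilibrium (private): 29.78 + 1.82Q = 82.70 - 1.95Q → Q_m = 14.0371.
Social marginal cost = private MC + MEC = 33.14 + 1.99Q.
Set SMC = demand: 33.14 + 1.99Q = 82.70 - 1.95Q → Q* = 12.5787.
Height of the DWL triangle at Q_m is SMC(Q_m) − demand(Q_m) = MEC(Q_m) = 5.7463.
DWL = ½ × 1.4584 × 5.7463 = 4.1902.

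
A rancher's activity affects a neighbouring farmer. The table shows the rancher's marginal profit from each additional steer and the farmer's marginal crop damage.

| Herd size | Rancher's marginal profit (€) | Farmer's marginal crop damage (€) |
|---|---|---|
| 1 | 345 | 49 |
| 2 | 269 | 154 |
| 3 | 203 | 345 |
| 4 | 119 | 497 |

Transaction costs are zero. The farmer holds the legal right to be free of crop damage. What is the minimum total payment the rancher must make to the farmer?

€203

Efficient level: marginal profit ≥ marginal crop damage through level 2, so k* = 2.
With the farmer holding the right, the rancher must at least compensate total damage at k*: 49 + 154 = 203.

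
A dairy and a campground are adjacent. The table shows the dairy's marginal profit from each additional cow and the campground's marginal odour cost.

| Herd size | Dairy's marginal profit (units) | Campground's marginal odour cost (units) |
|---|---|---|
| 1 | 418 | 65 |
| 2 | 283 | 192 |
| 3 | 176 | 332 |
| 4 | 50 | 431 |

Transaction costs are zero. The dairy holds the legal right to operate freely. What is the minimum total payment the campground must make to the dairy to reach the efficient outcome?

Left alone the dairy would choose level 4 (marginal profit stays positive).
Efficient level: k* = 2 (marginal profit ≥ marginal odour cost through 2).
The campground must at least cover the dairy's forgone profit from cutting 4→2: 176 + 50 = 226.

226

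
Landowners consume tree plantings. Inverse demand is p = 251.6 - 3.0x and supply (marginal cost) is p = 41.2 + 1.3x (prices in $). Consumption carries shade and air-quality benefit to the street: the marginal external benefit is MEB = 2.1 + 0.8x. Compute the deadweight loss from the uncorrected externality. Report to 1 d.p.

DWL = $243.0

Market equilibrium (private): 41.2 + 1.3x = 251.6 - 3.0x → x_m = 48.9302.
Social marginal benefit = demand + MEB = 253.7 - 2.2x.
Set SMB = MC: 253.7 - 2.2x = 41.2 + 1.3x → x* = 60.7143.
The loss is the area between SMB and MC from x* to x_m; with linear curves that's a triangle of height MEB(x_m).
DWL = ½ × 11.7841 × 41.2442 = 243.0129.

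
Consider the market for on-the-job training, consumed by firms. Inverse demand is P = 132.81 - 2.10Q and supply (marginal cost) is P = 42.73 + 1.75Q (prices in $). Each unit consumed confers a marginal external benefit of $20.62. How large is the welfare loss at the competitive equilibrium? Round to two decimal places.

Market equilibrium (private): 42.73 + 1.75Q = 132.81 - 2.10Q → Q_m = 23.3974.
Social marginal benefit = demand + MEB = 153.43 - 2.10Q.
Set SMB = MC: 153.43 - 2.10Q = 42.73 + 1.75Q → Q* = 28.7532.
The welfare-loss triangle has base |Q_m − Q*| and height MEB(Q_m) (the vertical gap between SMB and MC is zero at Q* and MEB at Q_m).
DWL = ½ × 5.3558 × 20.6200 = 55.2183.

DWL = $55.22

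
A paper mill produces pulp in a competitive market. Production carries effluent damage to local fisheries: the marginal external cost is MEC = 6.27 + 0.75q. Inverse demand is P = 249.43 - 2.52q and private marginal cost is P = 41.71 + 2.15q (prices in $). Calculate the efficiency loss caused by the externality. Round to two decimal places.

Market equilibrium (private): 41.71 + 2.15q = 249.43 - 2.52q → q_m = 44.4797.
Social marginal cost = private MC + MEC = 47.98 + 2.90q.
Set SMC = demand: 47.98 + 2.90q = 249.43 - 2.52q → q* = 37.1679.
The loss is the area between SMC and demand from q* to q_m; with linear curves that's a triangle of height MEC(q_m).
DWL = ½ × 7.3118 × 39.6297 = 144.8822.

DWL = $144.88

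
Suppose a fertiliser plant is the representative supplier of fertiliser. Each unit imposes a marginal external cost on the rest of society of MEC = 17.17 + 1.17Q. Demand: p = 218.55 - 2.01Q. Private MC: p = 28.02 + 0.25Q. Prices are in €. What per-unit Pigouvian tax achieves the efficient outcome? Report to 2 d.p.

Social marginal cost = private MC + MEC = 45.19 + 1.42Q.
Set SMC = demand: 45.19 + 1.42Q = 218.55 - 2.01Q → Q* = 50.5423.
The Pigouvian tax equals MEC at Q*: 17.17 + 1.17×50.5423 = 76.3045.

tax = €76.30 per unit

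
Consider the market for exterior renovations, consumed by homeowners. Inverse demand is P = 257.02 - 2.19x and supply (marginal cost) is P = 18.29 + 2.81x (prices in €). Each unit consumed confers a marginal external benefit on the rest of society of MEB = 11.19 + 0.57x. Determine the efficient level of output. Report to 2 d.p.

x* = 56.42

Social marginal benefit = demand + MEB = 268.21 - 1.62x.
Set SMB = MC: 268.21 - 1.62x = 18.29 + 2.81x → x* = 56.4153.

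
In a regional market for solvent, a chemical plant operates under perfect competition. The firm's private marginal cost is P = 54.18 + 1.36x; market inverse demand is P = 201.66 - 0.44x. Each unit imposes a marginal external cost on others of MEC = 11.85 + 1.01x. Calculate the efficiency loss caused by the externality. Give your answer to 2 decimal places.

DWL = 1592.47

Market equilibrium (private): 54.18 + 1.36x = 201.66 - 0.44x → x_m = 81.9333.
Social marginal cost = private MC + MEC = 66.03 + 2.37x.
Set SMC = demand: 66.03 + 2.37x = 201.66 - 0.44x → x* = 48.2669.
The welfare-loss triangle has base |x_m − x*| and height MEC(x_m) (the vertical gap between SMC and demand is zero at x* and MEC at x_m).
DWL = ½ × 33.6664 × 94.6027 = 1592.4662.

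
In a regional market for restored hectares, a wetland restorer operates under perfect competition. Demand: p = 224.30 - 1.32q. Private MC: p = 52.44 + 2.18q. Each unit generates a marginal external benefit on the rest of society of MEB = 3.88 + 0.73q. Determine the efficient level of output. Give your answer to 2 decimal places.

q* = 63.44

Social marginal cost = private MC − MEB = 48.56 + 1.45q.
Set SMC = demand: 48.56 + 1.45q = 224.30 - 1.32q → q* = 63.4440.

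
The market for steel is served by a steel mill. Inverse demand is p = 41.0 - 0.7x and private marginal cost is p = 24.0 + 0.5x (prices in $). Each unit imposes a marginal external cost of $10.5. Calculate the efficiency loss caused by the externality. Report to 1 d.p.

Market equilibrium (private): 24.0 + 0.5x = 41.0 - 0.7x → x_m = 14.1667.
Social marginal cost = private MC + MEC = 34.5 + 0.5x.
Set SMC = demand: 34.5 + 0.5x = 41.0 - 0.7x → x* = 5.4167.
Between x* and x_m the wedge SMC − demand runs linearly from 0 to MEC(x_m), so the loss is a triangle.
DWL = ½ × 8.7500 × 10.5000 = 45.9375.

DWL = $45.9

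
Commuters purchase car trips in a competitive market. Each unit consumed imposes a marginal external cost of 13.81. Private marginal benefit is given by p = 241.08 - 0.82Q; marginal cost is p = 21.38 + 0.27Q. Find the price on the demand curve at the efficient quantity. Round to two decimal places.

Social marginal benefit = demand − MEC = 227.27 - 0.82Q.
Set SMB = MC: 227.27 - 0.82Q = 21.38 + 0.27Q → Q* = 188.8899.
Consumer price on the demand curve at Q*: 241.08 − 0.82×188.8899 = 86.1903.

P = 86.19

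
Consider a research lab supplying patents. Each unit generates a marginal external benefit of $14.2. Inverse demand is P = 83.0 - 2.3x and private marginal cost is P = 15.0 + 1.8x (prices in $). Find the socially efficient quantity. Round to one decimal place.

Social marginal cost = private MC − MEB = 0.8 + 1.8x.
Set SMC = demand: 0.8 + 1.8x = 83.0 - 2.3x → x* = 20.0488.

x* = 20.0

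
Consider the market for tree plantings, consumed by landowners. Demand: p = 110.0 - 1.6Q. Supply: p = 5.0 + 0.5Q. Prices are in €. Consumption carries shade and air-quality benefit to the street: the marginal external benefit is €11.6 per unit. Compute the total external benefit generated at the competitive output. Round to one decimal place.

Market equilibrium (private): 5.0 + 0.5Q = 110.0 - 1.6Q → Q_m = 50.0000.
Total external benefit = MEB × Q_m = 11.6 × 50.0000 = 580.0000.

€580.0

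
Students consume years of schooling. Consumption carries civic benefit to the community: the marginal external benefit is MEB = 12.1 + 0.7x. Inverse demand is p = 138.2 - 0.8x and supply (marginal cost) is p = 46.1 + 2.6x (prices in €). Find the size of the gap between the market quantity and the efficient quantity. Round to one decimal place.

11.5 units

Market equilibrium (private): 46.1 + 2.6x = 138.2 - 0.8x → x_m = 27.0882.
Social marginal benefit = demand + MEB = 150.3 - 0.1x.
Set SMB = MC: 150.3 - 0.1x = 46.1 + 2.6x → x* = 38.5926.
Gap = |27.0882 − 38.5926| = 11.5044.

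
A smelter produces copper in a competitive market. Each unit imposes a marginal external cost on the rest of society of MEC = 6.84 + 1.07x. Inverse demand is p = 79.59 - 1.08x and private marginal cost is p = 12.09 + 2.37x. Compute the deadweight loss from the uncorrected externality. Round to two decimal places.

DWL = 85.34

Market equilibrium (private): 12.09 + 2.37x = 79.59 - 1.08x → x_m = 19.5652.
Social marginal cost = private MC + MEC = 18.93 + 3.44x.
Set SMC = demand: 18.93 + 3.44x = 79.59 - 1.08x → x* = 13.4204.
Height of the DWL triangle at x_m is SMC(x_m) − demand(x_m) = MEC(x_m) = 27.7748.
DWL = ½ × 6.1448 × 27.7748 = 85.3353.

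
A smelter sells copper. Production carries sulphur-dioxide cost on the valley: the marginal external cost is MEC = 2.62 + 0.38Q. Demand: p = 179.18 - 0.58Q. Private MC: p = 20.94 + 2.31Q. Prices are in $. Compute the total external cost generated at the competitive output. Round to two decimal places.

$713.08

Market equilibrium (private): 20.94 + 2.31Q = 179.18 - 0.58Q → Q_m = 54.7543.
Total external cost = ∫₀^{Q_m} (2.62 + 0.38Q) dQ = 2.62×54.7543 + ½×0.38×54.7543² = 713.0826.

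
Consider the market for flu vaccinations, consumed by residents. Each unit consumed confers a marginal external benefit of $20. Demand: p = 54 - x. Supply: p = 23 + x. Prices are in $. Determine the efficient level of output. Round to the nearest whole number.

x* = 26

Social marginal benefit = demand + MEB = 74 - x.
Set SMB = MC: 74 - x = 23 + x → x* = 25.5000.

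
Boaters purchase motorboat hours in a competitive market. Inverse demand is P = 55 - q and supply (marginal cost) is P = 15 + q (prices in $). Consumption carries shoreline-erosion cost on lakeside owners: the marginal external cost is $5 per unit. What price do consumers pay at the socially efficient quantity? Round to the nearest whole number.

Social marginal benefit = demand − MEC = 50 - q.
Set SMB = MC: 50 - q = 15 + q → q* = 17.5000.
Consumer price on the demand curve at q*: 55 − 1×17.5000 = 37.5000.

P = $38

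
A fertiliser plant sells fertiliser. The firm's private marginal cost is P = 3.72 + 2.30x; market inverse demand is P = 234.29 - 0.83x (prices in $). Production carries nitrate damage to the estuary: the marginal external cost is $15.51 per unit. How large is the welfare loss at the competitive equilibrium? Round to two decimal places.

Market equilibrium (private): 3.72 + 2.30x = 234.29 - 0.83x → x_m = 73.6645.
Social marginal cost = private MC + MEC = 19.23 + 2.30x.
Set SMC = demand: 19.23 + 2.30x = 234.29 - 0.83x → x* = 68.7093.
Between x* and x_m the wedge SMC − demand runs linearly from 0 to MEC(x_m), so the loss is a triangle.
DWL = ½ × 4.9552 × 15.5100 = 38.4276.

DWL = $38.43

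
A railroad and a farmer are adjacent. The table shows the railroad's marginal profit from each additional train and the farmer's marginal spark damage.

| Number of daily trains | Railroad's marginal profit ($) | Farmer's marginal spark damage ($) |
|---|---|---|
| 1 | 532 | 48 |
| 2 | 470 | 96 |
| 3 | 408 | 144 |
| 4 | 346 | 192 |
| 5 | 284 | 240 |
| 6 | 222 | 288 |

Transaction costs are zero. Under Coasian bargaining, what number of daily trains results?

Bargaining reaches the level where marginal profit last exceeds marginal spark damage.
That holds through level 5 (284 ≥ 240) but not at 6 (222 < 288).

5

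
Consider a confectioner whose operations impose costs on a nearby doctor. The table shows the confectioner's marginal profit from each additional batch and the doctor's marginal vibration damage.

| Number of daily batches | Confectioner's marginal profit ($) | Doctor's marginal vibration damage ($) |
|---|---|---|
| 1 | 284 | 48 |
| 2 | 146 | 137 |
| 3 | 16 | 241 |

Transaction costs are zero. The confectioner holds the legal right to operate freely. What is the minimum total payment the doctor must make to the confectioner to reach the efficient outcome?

Left alone the confectioner would choose level 3 (marginal profit stays positive).
Efficient level: k* = 2 (marginal profit ≥ marginal vibration damage through 2).
The doctor must at least cover the confectioner's forgone profit from cutting 3→2: 16 = 16.

$16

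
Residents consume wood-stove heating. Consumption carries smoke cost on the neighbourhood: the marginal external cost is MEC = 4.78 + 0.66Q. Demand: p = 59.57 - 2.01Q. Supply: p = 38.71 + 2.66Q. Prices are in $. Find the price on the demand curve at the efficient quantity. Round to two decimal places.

P = $53.51

Social marginal benefit = demand − MEC = 54.79 - 2.67Q.
Set SMB = MC: 54.79 - 2.67Q = 38.71 + 2.66Q → Q* = 3.0169.
Consumer price on the demand curve at Q*: 59.57 − 2.01×3.0169 = 53.5060.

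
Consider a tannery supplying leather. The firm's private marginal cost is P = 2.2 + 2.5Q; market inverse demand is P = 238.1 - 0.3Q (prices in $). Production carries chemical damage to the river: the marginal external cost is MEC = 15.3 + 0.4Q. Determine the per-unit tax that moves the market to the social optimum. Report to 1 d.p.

tax = $42.9 per unit

Social marginal cost = private MC + MEC = 17.5 + 2.9Q.
Set SMC = demand: 17.5 + 2.9Q = 238.1 - 0.3Q → Q* = 68.9375.
The Pigouvian tax equals MEC at Q*: 15.3 + 0.4×68.9375 = 42.8750.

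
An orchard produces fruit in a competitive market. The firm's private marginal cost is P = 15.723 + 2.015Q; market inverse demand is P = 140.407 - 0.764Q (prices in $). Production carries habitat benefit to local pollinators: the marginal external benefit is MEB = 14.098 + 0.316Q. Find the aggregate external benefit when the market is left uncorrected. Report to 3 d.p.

Market equilibrium (private): 15.723 + 2.015Q = 140.407 - 0.764Q → Q_m = 44.8665.
Total external benefit = ∫₀^{Q_m} (14.098 + 0.316Q) dQ = 14.098×44.8665 + ½×0.316×44.8665² = 950.5824.

$950.582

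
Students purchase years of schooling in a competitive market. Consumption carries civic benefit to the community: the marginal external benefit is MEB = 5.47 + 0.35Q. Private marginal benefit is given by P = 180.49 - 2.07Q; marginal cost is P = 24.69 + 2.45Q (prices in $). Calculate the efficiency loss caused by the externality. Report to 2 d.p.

Market equilibrium (private): 24.69 + 2.45Q = 180.49 - 2.07Q → Q_m = 34.4690.
Social marginal benefit = demand + MEB = 185.96 - 1.72Q.
Set SMB = MC: 185.96 - 1.72Q = 24.69 + 2.45Q → Q* = 38.6739.
The welfare-loss triangle has base |Q_m − Q*| and height MEB(Q_m) (the vertical gap between SMB and MC is zero at Q* and MEB at Q_m).
DWL = ½ × 4.2049 × 17.5342 = 36.8648.

DWL = $36.86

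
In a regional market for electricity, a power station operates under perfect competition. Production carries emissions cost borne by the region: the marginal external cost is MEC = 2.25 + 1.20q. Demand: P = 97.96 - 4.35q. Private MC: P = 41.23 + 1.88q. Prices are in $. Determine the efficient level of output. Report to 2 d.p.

Social marginal cost = private MC + MEC = 43.48 + 3.08q.
Set SMC = demand: 43.48 + 3.08q = 97.96 - 4.35q → q* = 7.3324.

q* = 7.33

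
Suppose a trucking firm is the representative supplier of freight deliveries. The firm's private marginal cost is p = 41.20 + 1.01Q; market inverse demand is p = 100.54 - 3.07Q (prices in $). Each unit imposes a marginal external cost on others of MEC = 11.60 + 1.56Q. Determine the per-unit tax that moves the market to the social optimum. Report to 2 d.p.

tax = $24.80 per unit

Social marginal cost = private MC + MEC = 52.80 + 2.57Q.
Set SMC = demand: 52.80 + 2.57Q = 100.54 - 3.07Q → Q* = 8.4645.
The Pigouvian tax equals MEC at Q*: 11.60 + 1.56×8.4645 = 24.8046.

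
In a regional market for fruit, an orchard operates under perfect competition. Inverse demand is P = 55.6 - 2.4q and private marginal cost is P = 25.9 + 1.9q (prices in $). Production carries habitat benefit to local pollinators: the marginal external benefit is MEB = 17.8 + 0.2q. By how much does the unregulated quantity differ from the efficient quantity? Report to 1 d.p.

4.7 units

Market equilibrium (private): 25.9 + 1.9q = 55.6 - 2.4q → q_m = 6.9070.
Social marginal cost = private MC − MEB = 8.1 + 1.7q.
Set SMC = demand: 8.1 + 1.7q = 55.6 - 2.4q → q* = 11.5854.
Gap = |6.9070 − 11.5854| = 4.6784.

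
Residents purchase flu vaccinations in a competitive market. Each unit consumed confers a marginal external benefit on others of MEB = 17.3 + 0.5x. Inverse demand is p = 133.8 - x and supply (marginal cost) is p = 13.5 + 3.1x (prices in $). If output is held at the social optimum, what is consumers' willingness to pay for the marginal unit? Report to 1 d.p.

Social marginal benefit = demand + MEB = 151.1 - 0.5x.
Set SMB = MC: 151.1 - 0.5x = 13.5 + 3.1x → x* = 38.2222.
Consumer price on the demand curve at x*: 133.8 − 1.0×38.2222 = 95.5778.

P = $95.6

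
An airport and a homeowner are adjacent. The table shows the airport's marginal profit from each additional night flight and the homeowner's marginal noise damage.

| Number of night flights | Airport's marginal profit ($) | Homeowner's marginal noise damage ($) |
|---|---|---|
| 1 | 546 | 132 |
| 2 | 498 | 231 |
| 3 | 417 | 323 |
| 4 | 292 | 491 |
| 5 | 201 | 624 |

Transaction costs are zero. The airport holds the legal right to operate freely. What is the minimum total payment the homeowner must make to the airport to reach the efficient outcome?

$493

Left alone the airport would choose level 5 (marginal profit stays positive).
Efficient level: k* = 3 (marginal profit ≥ marginal noise damage through 3).
The homeowner must at least cover the airport's forgone profit from cutting 5→3: 292 + 201 = 493.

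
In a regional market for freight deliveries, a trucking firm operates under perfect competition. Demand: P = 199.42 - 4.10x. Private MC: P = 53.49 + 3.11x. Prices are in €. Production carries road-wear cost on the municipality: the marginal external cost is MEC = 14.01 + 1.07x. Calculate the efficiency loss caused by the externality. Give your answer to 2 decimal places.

DWL = €76.82

Market equilibrium (private): 53.49 + 3.11x = 199.42 - 4.10x → x_m = 20.2399.
Social marginal cost = private MC + MEC = 67.50 + 4.18x.
Set SMC = demand: 67.50 + 4.18x = 199.42 - 4.10x → x* = 15.9324.
Between x* and x_m the wedge SMC − demand runs linearly from 0 to MEC(x_m), so the loss is a triangle.
DWL = ½ × 4.3075 × 35.6667 = 76.8172.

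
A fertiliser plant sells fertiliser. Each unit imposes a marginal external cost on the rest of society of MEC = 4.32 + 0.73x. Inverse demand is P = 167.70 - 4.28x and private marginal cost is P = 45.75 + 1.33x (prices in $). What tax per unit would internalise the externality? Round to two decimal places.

Social marginal cost = private MC + MEC = 50.07 + 2.06x.
Set SMC = demand: 50.07 + 2.06x = 167.70 - 4.28x → x* = 18.5536.
The Pigouvian tax equals MEC at x*: 4.32 + 0.73×18.5536 = 17.8641.

tax = $17.86 per unit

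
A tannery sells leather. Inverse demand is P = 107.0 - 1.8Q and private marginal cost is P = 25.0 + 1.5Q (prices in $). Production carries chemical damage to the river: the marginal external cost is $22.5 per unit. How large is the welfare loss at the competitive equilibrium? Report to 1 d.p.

DWL = $76.7

Market equilibrium (private): 25.0 + 1.5Q = 107.0 - 1.8Q → Q_m = 24.8485.
Social marginal cost = private MC + MEC = 47.5 + 1.5Q.
Set SMC = demand: 47.5 + 1.5Q = 107.0 - 1.8Q → Q* = 18.0303.
The welfare-loss triangle has base |Q_m − Q*| and height MEC(Q_m) (the vertical gap between SMC and demand is zero at Q* and MEC at Q_m).
DWL = ½ × 6.8182 × 22.5000 = 76.7048.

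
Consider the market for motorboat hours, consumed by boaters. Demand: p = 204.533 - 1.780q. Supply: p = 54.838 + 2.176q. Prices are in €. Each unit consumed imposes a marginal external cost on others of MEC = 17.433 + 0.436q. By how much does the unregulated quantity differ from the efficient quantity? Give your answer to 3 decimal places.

7.726 units

Market equilibrium (private): 54.838 + 2.176q = 204.533 - 1.780q → q_m = 37.8400.
Social marginal benefit = demand − MEC = 187.100 - 2.216q.
Set SMB = MC: 187.100 - 2.216q = 54.838 + 2.176q → q* = 30.1143.
Gap = |37.8400 − 30.1143| = 7.7257.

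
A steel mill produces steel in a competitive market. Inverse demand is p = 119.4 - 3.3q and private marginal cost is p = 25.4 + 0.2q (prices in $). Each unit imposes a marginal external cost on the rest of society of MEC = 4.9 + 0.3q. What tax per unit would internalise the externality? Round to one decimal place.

tax = $11.9 per unit

Social marginal cost = private MC + MEC = 30.3 + 0.5q.
Set SMC = demand: 30.3 + 0.5q = 119.4 - 3.3q → q* = 23.4474.
The Pigouvian tax equals MEC at q*: 4.9 + 0.3×23.4474 = 11.9342.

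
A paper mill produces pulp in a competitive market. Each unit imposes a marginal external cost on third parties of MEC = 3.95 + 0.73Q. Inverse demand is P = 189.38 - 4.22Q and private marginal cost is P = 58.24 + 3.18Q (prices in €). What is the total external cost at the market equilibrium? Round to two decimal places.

€184.63

Market equilibrium (private): 58.24 + 3.18Q = 189.38 - 4.22Q → Q_m = 17.7216.
Total external cost = ∫₀^{Q_m} (3.95 + 0.73Q) dQ = 3.95×17.7216 + ½×0.73×17.7216² = 184.6304.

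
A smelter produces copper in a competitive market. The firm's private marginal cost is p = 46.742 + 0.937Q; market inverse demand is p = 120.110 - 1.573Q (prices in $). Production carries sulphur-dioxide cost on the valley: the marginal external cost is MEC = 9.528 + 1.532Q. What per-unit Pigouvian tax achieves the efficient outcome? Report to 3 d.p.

Social marginal cost = private MC + MEC = 56.270 + 2.469Q.
Set SMC = demand: 56.270 + 2.469Q = 120.110 - 1.573Q → Q* = 15.7942.
The Pigouvian tax equals MEC at Q*: 9.528 + 1.532×15.7942 = 33.7247.

tax = $33.725 per unit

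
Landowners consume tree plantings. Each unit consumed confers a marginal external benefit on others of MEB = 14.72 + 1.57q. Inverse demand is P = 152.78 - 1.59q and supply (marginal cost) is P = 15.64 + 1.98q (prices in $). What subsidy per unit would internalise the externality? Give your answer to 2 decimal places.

subsidy = $133.93 per unit

Social marginal benefit = demand + MEB = 167.50 - 0.02q.
Set SMB = MC: 167.50 - 0.02q = 15.64 + 1.98q → q* = 75.9300.
The Pigouvian subsidy equals MEB at q*: 14.72 + 1.57×75.9300 = 133.9301.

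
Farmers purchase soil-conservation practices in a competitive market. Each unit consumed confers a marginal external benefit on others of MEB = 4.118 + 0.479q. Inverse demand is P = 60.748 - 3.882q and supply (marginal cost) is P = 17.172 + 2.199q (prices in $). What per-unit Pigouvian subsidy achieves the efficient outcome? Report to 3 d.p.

Social marginal benefit = demand + MEB = 64.866 - 3.403q.
Set SMB = MC: 64.866 - 3.403q = 17.172 + 2.199q → q* = 8.5137.
The Pigouvian subsidy equals MEB at q*: 4.118 + 0.479×8.5137 = 8.1961.

subsidy = $8.196 per unit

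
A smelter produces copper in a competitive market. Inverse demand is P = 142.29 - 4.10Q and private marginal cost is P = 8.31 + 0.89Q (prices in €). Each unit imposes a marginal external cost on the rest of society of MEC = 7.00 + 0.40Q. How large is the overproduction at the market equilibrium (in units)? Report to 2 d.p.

3.29 units

Market equilibrium (private): 8.31 + 0.89Q = 142.29 - 4.10Q → Q_m = 26.8497.
Social marginal cost = private MC + MEC = 15.31 + 1.29Q.
Set SMC = demand: 15.31 + 1.29Q = 142.29 - 4.10Q → Q* = 23.5584.
Gap = |26.8497 − 23.5584| = 3.2913.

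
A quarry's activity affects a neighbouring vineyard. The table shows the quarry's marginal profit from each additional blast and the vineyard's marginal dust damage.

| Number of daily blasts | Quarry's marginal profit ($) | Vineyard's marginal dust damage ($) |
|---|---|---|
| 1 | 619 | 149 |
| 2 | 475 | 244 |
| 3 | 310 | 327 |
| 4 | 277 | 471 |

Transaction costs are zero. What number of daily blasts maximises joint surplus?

2

Bargaining reaches the level where marginal profit last exceeds marginal dust damage.
That holds through level 2 (475 ≥ 244) but not at 3 (310 < 327).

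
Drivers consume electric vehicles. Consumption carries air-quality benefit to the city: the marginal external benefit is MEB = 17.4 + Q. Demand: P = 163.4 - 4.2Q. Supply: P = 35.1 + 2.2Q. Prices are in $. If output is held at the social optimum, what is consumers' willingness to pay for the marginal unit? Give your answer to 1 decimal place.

P = $50.1

Social marginal benefit = demand + MEB = 180.8 - 3.2Q.
Set SMB = MC: 180.8 - 3.2Q = 35.1 + 2.2Q → Q* = 26.9815.
Consumer price on the demand curve at Q*: 163.4 − 4.2×26.9815 = 50.0777.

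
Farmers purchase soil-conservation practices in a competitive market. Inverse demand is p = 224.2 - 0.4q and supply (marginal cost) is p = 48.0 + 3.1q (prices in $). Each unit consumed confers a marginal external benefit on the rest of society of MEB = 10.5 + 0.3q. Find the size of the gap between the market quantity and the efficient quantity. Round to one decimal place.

Market equilibrium (private): 48.0 + 3.1q = 224.2 - 0.4q → q_m = 50.3429.
Social marginal benefit = demand + MEB = 234.7 - 0.1q.
Set SMB = MC: 234.7 - 0.1q = 48.0 + 3.1q → q* = 58.3438.
Gap = |50.3429 − 58.3438| = 8.0009.

8.0 units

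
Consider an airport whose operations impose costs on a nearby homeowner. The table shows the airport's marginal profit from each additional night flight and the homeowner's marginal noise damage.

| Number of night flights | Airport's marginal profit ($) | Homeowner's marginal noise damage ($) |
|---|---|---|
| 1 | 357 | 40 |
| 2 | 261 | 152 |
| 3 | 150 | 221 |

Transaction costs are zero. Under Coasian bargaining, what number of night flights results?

Bargaining reaches the level where marginal profit last exceeds marginal noise damage.
That holds through level 2 (261 ≥ 152) but not at 3 (150 < 221).

2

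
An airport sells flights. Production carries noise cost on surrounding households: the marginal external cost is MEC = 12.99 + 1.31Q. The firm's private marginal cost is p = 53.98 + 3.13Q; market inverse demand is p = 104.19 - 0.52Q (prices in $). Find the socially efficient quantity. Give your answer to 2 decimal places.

Social marginal cost = private MC + MEC = 66.97 + 4.44Q.
Set SMC = demand: 66.97 + 4.44Q = 104.19 - 0.52Q → Q* = 7.5040.

Q* = 7.50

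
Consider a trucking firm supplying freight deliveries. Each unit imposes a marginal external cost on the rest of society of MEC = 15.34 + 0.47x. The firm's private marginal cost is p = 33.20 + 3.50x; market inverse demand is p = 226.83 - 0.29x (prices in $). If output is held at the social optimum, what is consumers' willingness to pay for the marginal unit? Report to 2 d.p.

P = $214.69

Social marginal cost = private MC + MEC = 48.54 + 3.97x.
Set SMC = demand: 48.54 + 3.97x = 226.83 - 0.29x → x* = 41.8521.
Consumer price on the demand curve at x*: 226.83 − 0.29×41.8521 = 214.6929.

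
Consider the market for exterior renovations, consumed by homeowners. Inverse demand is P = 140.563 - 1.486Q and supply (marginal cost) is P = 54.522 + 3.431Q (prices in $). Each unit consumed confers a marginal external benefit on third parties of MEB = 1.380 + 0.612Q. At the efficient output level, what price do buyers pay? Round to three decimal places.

P = $110.387

Social marginal benefit = demand + MEB = 141.943 - 0.874Q.
Set SMB = MC: 141.943 - 0.874Q = 54.522 + 3.431Q → Q* = 20.3069.
Consumer price on the demand curve at Q*: 140.563 − 1.486×20.3069 = 110.3869.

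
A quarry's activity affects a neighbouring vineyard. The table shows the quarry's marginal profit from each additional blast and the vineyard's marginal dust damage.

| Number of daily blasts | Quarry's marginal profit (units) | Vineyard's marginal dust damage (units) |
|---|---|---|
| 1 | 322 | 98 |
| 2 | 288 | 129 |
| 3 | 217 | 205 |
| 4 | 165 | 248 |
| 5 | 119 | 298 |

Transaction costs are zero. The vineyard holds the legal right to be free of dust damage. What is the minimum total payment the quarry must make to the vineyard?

Efficient level: marginal profit ≥ marginal dust damage through level 3, so k* = 3.
With the vineyard holding the right, the quarry must at least compensate total damage at k*: 98 + 129 + 205 = 432.

432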